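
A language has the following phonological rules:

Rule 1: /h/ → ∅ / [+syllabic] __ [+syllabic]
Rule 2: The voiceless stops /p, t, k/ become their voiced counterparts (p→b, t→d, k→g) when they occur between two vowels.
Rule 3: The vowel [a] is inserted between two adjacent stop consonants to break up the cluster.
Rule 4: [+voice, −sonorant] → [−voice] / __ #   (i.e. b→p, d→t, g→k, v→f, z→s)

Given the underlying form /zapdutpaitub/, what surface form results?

Rule 1 (intervocalic h-deletion): no segment meets the environment; /zapdutpaitub/ is unchanged.
Rule 2 (intervocalic voicing): /t/ is a voiceless stop between vowels /i/ and /u/, so it voices to [d]. /zapdutpaitub/ → zapdutpaidub.
Rule 3 (stop-cluster a-epenthesis): /p/ and /d/ form a stop–stop cluster, so [a] is inserted between them. /t/ and /p/ form a stop–stop cluster, so [a] is inserted between them. /zapdutpaidub/ → zapadutapaidub.
Rule 4 (final devoicing): /b/ is a voiced obstruent in word-final position, so it devoices to [p]. /zapadutapaidub/ → zapadutapaidup.

zapadutapaidup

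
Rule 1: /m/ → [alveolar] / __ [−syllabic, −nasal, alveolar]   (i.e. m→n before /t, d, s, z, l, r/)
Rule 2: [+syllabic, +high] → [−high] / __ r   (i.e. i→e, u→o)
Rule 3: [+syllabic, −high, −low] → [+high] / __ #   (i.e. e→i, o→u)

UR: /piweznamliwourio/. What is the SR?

Rule 1 (nasal place assimilation): /m/ precedes the alveolar consonant /l/, so it assimilates in place to [n]. /piweznamliwourio/ → piweznanliwourio.
Rule 2 (pre-rhotic lowering): /u/ is a high vowel immediately before /r/, so it lowers to [o]. /piweznanliwourio/ → piweznanliwoorio.
Rule 3 (final vowel raising): /o/ is a mid vowel in word-final position, so it raises to [u]. /piweznanliwoorio/ → piweznanliwooriu.

piweznanliwooriu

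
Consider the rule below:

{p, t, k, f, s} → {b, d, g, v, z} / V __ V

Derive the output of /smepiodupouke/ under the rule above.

smebiodubouge

/p/ is a voiceless obstruent between vowels /e/ and /i/, so it voices to [b].
/p/ is a voiceless obstruent between vowels /u/ and /o/, so it voices to [b].
/k/ is a voiceless obstruent between vowels /u/ and /e/, so it voices to [g].
Surface form: [smebiodubouge].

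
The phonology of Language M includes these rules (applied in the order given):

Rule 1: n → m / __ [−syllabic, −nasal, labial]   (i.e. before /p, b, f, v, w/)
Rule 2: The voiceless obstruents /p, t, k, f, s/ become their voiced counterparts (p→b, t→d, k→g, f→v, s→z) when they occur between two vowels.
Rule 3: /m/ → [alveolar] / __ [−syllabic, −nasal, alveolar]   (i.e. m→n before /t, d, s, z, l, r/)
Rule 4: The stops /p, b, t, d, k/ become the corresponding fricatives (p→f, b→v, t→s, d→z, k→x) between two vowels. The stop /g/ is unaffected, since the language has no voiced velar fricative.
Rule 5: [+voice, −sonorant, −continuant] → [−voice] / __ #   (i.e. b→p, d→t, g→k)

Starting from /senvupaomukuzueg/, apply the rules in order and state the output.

semvuvaomuguzuek

Rule 1 (nasal place assimilation): /n/ precedes the labial consonant /v/, so it assimilates in place to [m]. /senvupaomukuzueg/ → semvupaomukuzueg.
Rule 2 (intervocalic voicing): /p/ is a voiceless obstruent between vowels /u/ and /a/, so it voices to [b]. /k/ is a voiceless obstruent between vowels /u/ and /u/, so it voices to [g]. /semvupaomukuzueg/ → semvubaomuguzueg.
Rule 3 (nasal place assimilation): no segment meets the environment; /semvubaomuguzueg/ is unchanged.
Rule 4 (intervocalic spirantization): /b/ is a stop between vowels /u/ and /a/, so it spirantizes to the fricative [v]. /semvubaomuguzueg/ → semvuvaomuguzueg.
Rule 5 (final devoicing): /g/ is a voiced stop in word-final position, so it devoices to [k]. /semvuvaomuguzueg/ → semvuvaomuguzuek.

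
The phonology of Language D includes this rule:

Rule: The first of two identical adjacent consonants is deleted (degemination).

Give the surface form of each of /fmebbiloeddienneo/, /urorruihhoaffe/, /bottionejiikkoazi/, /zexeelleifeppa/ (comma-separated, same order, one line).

/fmebbiloeddienneo/: /bb/ is a geminate; the first /b/ deletes. /dd/ is a geminate; the first /d/ deletes. /nn/ is a geminate; the first /n/ deletes. → [fmebiloedieneo].
/urorruihhoaffe/: /rr/ is a geminate; the first /r/ deletes. /hh/ is a geminate; the first /h/ deletes. /ff/ is a geminate; the first /f/ deletes. → [uroruihoafe].
/bottionejiikkoazi/: /tt/ is a geminate; the first /t/ deletes. /kk/ is a geminate; the first /k/ deletes. → [botionejiikoazi].
/zexeelleifeppa/: /ll/ is a geminate; the first /l/ deletes. /pp/ is a geminate; the first /p/ deletes. → [zexeeleifepa].

fmebiloedieneo, uroruihoafe, botionejiikoazi, zexeeleifepa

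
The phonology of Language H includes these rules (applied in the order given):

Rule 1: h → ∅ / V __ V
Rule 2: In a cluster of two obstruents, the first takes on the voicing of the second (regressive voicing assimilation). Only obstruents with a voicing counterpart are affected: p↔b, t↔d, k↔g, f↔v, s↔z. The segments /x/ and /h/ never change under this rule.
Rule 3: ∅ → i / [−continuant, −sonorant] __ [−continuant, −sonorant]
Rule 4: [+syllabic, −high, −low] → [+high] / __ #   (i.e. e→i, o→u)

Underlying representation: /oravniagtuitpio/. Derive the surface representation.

oravniakituitipiu

Rule 1 (intervocalic h-deletion): no segment meets the environment; /oravniagtuitpio/ is unchanged.
Rule 2 (regressive voicing assimilation): /g/ precedes the voiceless obstruent /t/, so it devoices to [k] by assimilation. /oravniagtuitpio/ → oravniaktuitpio.
Rule 3 (stop-cluster i-epenthesis): /k/ and /t/ form a stop–stop cluster, so [i] is inserted between them. /t/ and /p/ form a stop–stop cluster, so [i] is inserted between them. /oravniaktuitpio/ → oravniakituitipio.
Rule 4 (final vowel raising): /o/ is a mid vowel in word-final position, so it raises to [u]. /oravniakituitipio/ → oravniakituitipiu.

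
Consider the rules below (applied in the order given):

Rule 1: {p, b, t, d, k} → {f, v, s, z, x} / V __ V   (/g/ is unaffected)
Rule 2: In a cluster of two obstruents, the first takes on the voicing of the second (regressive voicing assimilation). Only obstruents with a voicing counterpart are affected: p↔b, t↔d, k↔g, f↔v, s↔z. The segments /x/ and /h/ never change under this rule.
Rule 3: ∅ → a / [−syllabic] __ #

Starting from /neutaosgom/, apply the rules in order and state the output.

Rule 1 (intervocalic spirantization): /t/ is a stop between vowels /u/ and /a/, so it spirantizes to the fricative [s]. /neutaosgom/ → neusaosgom.
Rule 2 (regressive voicing assimilation): /s/ precedes the voiced obstruent /g/, so it voices to [z] by assimilation. /neusaosgom/ → neusaozgom.
Rule 3 (final a-epenthesis): the form ends in the consonant /m/, so [a] is inserted word-finally. /neusaozgom/ → neusaozgoma.

neusaozgoma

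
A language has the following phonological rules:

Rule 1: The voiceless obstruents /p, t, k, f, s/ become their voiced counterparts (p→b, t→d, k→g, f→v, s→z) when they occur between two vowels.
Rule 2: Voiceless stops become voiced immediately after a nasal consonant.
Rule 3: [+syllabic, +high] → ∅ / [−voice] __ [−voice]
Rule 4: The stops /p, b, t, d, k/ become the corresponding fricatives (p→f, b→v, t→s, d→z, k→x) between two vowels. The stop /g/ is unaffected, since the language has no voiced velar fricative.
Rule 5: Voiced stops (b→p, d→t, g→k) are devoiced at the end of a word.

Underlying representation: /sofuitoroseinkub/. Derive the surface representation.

sovuizorozeingup

Rule 1 (intervocalic voicing): /f/ is a voiceless obstruent between vowels /o/ and /u/, so it voices to [v]. /t/ is a voiceless obstruent between vowels /i/ and /o/, so it voices to [d]. /s/ is a voiceless obstruent between vowels /o/ and /e/, so it voices to [z]. /sofuitoroseinkub/ → sovuidorozeinkub.
Rule 2 (post-nasal voicing): /k/ is a voiceless stop immediately after the nasal /n/, so it voices to [g]. /sovuidorozeinkub/ → sovuidorozeingub.
Rule 3 (high vowel syncope): no segment meets the environment; /sovuidorozeingub/ is unchanged.
Rule 4 (intervocalic spirantization): /d/ is a stop between vowels /i/ and /o/, so it spirantizes to the fricative [z]. /sovuidorozeingub/ → sovuizorozeingub.
Rule 5 (final devoicing): /b/ is a voiced stop in word-final position, so it devoices to [p]. /sovuizorozeingub/ → sovuizorozeingup.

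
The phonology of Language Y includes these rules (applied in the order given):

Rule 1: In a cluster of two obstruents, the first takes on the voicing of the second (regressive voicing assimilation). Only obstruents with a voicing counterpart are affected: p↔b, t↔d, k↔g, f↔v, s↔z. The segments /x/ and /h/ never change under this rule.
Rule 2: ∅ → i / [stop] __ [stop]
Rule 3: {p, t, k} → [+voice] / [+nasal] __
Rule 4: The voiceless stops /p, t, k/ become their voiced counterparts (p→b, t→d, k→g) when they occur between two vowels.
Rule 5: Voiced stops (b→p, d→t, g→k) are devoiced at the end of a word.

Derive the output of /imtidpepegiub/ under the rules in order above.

imdidibebegiup

Rule 1 (regressive voicing assimilation): /d/ precedes the voiceless obstruent /p/, so it devoices to [t] by assimilation. /imtidpepegiub/ → imtitpepegiub.
Rule 2 (stop-cluster i-epenthesis): /t/ and /p/ form a stop–stop cluster, so [i] is inserted between them. /imtitpepegiub/ → imtitipepegiub.
Rule 3 (post-nasal voicing): /t/ is a voiceless stop immediately after the nasal /m/, so it voices to [d]. /imtitipepegiub/ → imditipepegiub.
Rule 4 (intervocalic voicing): /t/ is a voiceless stop between vowels /i/ and /i/, so it voices to [d]. /p/ is a voiceless stop between vowels /i/ and /e/, so it voices to [b]. /p/ is a voiceless stop between vowels /e/ and /e/, so it voices to [b]. /imditipepegiub/ → imdidibebegiub.
Rule 5 (final devoicing): /b/ is a voiced stop in word-final position, so it devoices to [p]. /imdidibebegiub/ → imdidibebegiup.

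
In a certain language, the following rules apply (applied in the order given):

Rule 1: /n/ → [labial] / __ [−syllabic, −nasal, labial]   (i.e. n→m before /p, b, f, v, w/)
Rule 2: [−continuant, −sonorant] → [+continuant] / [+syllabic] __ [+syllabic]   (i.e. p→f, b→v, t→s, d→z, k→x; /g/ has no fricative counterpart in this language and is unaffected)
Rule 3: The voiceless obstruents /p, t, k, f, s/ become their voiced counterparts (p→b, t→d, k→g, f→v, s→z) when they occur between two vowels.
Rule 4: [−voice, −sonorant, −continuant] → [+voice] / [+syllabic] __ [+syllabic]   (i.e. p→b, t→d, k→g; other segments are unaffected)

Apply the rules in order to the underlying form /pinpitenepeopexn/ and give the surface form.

Rule 1 (nasal place assimilation): /n/ precedes the labial consonant /p/, so it assimilates in place to [m]. /pinpitenepeopexn/ → pimpitenepeopexn.
Rule 2 (intervocalic spirantization): /t/ is a stop between vowels /i/ and /e/, so it spirantizes to the fricative [s]. /p/ is a stop between vowels /e/ and /e/, so it spirantizes to the fricative [f]. /p/ is a stop between vowels /o/ and /e/, so it spirantizes to the fricative [f]. /pimpitenepeopexn/ → pimpisenefeofexn.
Rule 3 (intervocalic voicing): /s/ is a voiceless obstruent between vowels /i/ and /e/, so it voices to [z]. /f/ is a voiceless obstruent between vowels /e/ and /e/, so it voices to [v]. /f/ is a voiceless obstruent between vowels /o/ and /e/, so it voices to [v]. /pimpisenefeofexn/ → pimpizeneveovexn.
Rule 4 (intervocalic voicing): no segment meets the environment; /pimpizeneveovexn/ is unchanged.

pimpizeneveovexn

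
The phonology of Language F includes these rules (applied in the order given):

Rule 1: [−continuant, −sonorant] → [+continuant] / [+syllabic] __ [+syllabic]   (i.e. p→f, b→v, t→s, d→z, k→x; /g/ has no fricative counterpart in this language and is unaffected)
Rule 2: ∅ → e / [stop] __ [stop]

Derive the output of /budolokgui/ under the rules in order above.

Rule 1 (intervocalic spirantization): /d/ is a stop between vowels /u/ and /o/, so it spirantizes to the fricative [z]. /budolokgui/ → buzolokgui.
Rule 2 (stop-cluster e-epenthesis): /k/ and /g/ form a stop–stop cluster, so [e] is inserted between them. /buzolokgui/ → buzolokegui.

buzolokegui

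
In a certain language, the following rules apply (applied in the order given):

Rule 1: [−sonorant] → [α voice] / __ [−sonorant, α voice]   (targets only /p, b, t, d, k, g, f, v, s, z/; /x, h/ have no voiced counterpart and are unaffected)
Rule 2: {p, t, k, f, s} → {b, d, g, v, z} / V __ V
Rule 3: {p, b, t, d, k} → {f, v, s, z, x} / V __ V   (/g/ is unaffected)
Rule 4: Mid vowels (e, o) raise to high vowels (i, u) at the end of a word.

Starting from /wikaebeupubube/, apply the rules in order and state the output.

wigaeveuvuvuvi

Rule 1 (regressive voicing assimilation): no segment meets the environment; /wikaebeupubube/ is unchanged.
Rule 2 (intervocalic voicing): /k/ is a voiceless obstruent between vowels /i/ and /a/, so it voices to [g]. /p/ is a voiceless obstruent between vowels /u/ and /u/, so it voices to [b]. /wikaebeupubube/ → wigaebeububube.
Rule 3 (intervocalic spirantization): /b/ is a stop between vowels /e/ and /e/, so it spirantizes to the fricative [v]. /b/ is a stop between vowels /u/ and /u/, so it spirantizes to the fricative [v]. /b/ is a stop between vowels /u/ and /u/, so it spirantizes to the fricative [v]. /b/ is a stop between vowels /u/ and /e/, so it spirantizes to the fricative [v]. /wigaebeububube/ → wigaeveuvuvuve.
Rule 4 (final vowel raising): /e/ is a mid vowel in word-final position, so it raises to [i]. /wigaeveuvuvuve/ → wigaeveuvuvuvi.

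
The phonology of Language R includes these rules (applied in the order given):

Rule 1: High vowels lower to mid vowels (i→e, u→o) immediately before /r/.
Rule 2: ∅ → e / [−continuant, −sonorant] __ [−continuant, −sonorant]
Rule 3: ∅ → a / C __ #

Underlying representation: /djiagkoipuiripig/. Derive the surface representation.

djiagekoipueripiga

Rule 1 (pre-rhotic lowering): /i/ is a high vowel immediately before /r/, so it lowers to [e]. /djiagkoipuiripig/ → djiagkoipueripig.
Rule 2 (stop-cluster e-epenthesis): /g/ and /k/ form a stop–stop cluster, so [e] is inserted between them. /djiagkoipueripig/ → djiagekoipueripig.
Rule 3 (final a-epenthesis): the form ends in the consonant /g/, so [a] is inserted word-finally. /djiagekoipueripig/ → djiagekoipueripiga.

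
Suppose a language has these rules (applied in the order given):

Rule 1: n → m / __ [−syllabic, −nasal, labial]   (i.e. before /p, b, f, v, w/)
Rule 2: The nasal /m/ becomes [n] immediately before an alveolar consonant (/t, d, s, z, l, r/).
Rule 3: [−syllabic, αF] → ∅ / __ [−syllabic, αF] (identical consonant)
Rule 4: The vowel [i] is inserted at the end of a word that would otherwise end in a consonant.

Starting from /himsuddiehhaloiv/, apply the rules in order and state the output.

Rule 1 (nasal place assimilation): no segment meets the environment; /himsuddiehhaloiv/ is unchanged.
Rule 2 (nasal place assimilation): /m/ precedes the alveolar consonant /s/, so it assimilates in place to [n]. /himsuddiehhaloiv/ → hinsuddiehhaloiv.
Rule 3 (degemination): /dd/ is a geminate; the first /d/ deletes. /hh/ is a geminate; the first /h/ deletes. /hinsuddiehhaloiv/ → hinsudiehaloiv.
Rule 4 (final i-epenthesis): the form ends in the consonant /v/, so [i] is inserted word-finally. /hinsudiehaloiv/ → hinsudiehaloivi.

hinsudiehaloivi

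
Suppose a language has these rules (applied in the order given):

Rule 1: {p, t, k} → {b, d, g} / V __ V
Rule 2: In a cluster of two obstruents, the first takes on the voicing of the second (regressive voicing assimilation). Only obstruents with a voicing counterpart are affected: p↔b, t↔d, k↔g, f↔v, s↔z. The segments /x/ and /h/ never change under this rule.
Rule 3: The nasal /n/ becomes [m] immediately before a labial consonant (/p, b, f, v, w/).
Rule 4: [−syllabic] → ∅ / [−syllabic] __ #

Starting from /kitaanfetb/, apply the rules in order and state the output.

kidaamfed

Rule 1 (intervocalic voicing): /t/ is a voiceless stop between vowels /i/ and /a/, so it voices to [d]. /kitaanfetb/ → kidaanfetb.
Rule 2 (regressive voicing assimilation): /t/ precedes the voiced obstruent /b/, so it voices to [d] by assimilation. /kidaanfetb/ → kidaanfedb.
Rule 3 (nasal place assimilation): /n/ precedes the labial consonant /f/, so it assimilates in place to [m]. /kidaanfedb/ → kidaamfedb.
Rule 4 (final cluster simplification): /b/ is the second consonant of a word-final cluster /db/, so it deletes. /kidaamfedb/ → kidaamfed.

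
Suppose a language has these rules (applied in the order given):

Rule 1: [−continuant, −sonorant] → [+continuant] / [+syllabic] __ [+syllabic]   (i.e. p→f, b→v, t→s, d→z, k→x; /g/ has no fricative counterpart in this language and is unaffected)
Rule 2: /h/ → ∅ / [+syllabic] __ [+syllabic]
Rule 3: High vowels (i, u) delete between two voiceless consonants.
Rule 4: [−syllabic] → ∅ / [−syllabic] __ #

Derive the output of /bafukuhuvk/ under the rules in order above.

bafxuuv

Rule 1 (intervocalic spirantization): /k/ is a stop between vowels /u/ and /u/, so it spirantizes to the fricative [x]. /bafukuhuvk/ → bafuxuhuvk.
Rule 2 (intervocalic h-deletion): /h/ occurs between vowels /u/ and /u/, so it deletes. /bafuxuhuvk/ → bafuxuuvk.
Rule 3 (high vowel syncope): /u/ is a high vowel flanked by voiceless consonants /f/ and /x/, so it deletes. /bafuxuuvk/ → bafxuuvk.
Rule 4 (final cluster simplification): /k/ is the second consonant of a word-final cluster /vk/, so it deletes. /bafxuuvk/ → bafxuuv.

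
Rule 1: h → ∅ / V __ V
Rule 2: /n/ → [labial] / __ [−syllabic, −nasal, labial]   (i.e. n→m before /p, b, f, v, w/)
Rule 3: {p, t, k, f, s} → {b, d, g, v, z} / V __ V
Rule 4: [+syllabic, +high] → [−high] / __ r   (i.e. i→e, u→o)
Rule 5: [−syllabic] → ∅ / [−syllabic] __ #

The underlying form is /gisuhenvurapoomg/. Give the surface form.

gizuemvoraboom

Rule 1 (intervocalic h-deletion): /h/ occurs between vowels /u/ and /e/, so it deletes. /gisuhenvurapoomg/ → gisuenvurapoomg.
Rule 2 (nasal place assimilation): /n/ precedes the labial consonant /v/, so it assimilates in place to [m]. /gisuenvurapoomg/ → gisuemvurapoomg.
Rule 3 (intervocalic voicing): /s/ is a voiceless obstruent between vowels /i/ and /u/, so it voices to [z]. /p/ is a voiceless obstruent between vowels /a/ and /o/, so it voices to [b]. /gisuemvurapoomg/ → gizuemvuraboomg.
Rule 4 (pre-rhotic lowering): /u/ is a high vowel immediately before /r/, so it lowers to [o]. /gizuemvuraboomg/ → gizuemvoraboomg.
Rule 5 (final cluster simplification): /g/ is the second consonant of a word-final cluster /mg/, so it deletes. /gizuemvoraboomg/ → gizuemvoraboom.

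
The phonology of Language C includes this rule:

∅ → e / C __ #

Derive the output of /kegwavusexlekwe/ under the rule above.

kegwavusexlekwe

No segment of /kegwavusexlekwe/ meets the structural description of the rule, so the form surfaces unchanged.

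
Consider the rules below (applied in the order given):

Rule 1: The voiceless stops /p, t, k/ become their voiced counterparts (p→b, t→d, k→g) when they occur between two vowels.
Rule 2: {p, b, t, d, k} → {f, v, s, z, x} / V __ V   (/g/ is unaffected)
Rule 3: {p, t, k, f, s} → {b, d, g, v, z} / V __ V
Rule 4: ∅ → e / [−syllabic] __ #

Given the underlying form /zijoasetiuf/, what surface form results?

zijoazeziufe

Rule 1 (intervocalic voicing): /t/ is a voiceless stop between vowels /e/ and /i/, so it voices to [d]. /zijoasetiuf/ → zijoasediuf.
Rule 2 (intervocalic spirantization): /d/ is a stop between vowels /e/ and /i/, so it spirantizes to the fricative [z]. /zijoasediuf/ → zijoaseziuf.
Rule 3 (intervocalic voicing): /s/ is a voiceless obstruent between vowels /a/ and /e/, so it voices to [z]. /zijoaseziuf/ → zijoazeziuf.
Rule 4 (final e-epenthesis): the form ends in the consonant /f/, so [e] is inserted word-finally. /zijoazeziuf/ → zijoazeziufe.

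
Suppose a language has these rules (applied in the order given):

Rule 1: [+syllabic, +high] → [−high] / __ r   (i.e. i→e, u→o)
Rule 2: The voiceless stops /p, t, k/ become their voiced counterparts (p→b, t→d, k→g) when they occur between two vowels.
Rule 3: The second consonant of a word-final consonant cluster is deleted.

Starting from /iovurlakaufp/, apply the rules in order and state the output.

Rule 1 (pre-rhotic lowering): /u/ is a high vowel immediately before /r/, so it lowers to [o]. /iovurlakaufp/ → iovorlakaufp.
Rule 2 (intervocalic voicing): /k/ is a voiceless stop between vowels /a/ and /a/, so it voices to [g]. /iovorlakaufp/ → iovorlagaufp.
Rule 3 (final cluster simplification): /p/ is the second consonant of a word-final cluster /fp/, so it deletes. /iovorlagaufp/ → iovorlagauf.

iovorlagauf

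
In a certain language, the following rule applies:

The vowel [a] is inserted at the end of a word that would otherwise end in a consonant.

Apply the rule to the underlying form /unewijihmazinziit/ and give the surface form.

the form ends in the consonant /t/, so [a] is inserted word-finally.
Surface form: [unewijihmazinziita].

unewijihmazinziita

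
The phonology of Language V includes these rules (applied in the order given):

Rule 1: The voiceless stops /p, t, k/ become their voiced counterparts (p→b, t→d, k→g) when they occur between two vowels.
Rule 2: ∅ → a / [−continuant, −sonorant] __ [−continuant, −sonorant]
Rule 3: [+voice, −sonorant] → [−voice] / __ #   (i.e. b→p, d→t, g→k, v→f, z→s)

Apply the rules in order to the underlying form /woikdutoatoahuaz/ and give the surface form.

Rule 1 (intervocalic voicing): /t/ is a voiceless stop between vowels /u/ and /o/, so it voices to [d]. /t/ is a voiceless stop between vowels /a/ and /o/, so it voices to [d]. /woikdutoatoahuaz/ → woikdudoadoahuaz.
Rule 2 (stop-cluster a-epenthesis): /k/ and /d/ form a stop–stop cluster, so [a] is inserted between them. /woikdudoadoahuaz/ → woikadudoadoahuaz.
Rule 3 (final devoicing): /z/ is a voiced obstruent in word-final position, so it devoices to [s]. /woikadudoadoahuaz/ → woikadudoadoahuas.

woikadudoadoahuas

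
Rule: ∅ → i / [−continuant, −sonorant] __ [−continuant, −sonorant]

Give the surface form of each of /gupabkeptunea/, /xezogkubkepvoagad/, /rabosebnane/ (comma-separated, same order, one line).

gupabikepitunea, xezogikubikepvoagad, rabosebnane

/gupabkeptunea/: /b/ and /k/ form a stop–stop cluster, so [i] is inserted between them. /p/ and /t/ form a stop–stop cluster, so [i] is inserted between them. → [gupabikepitunea].
/xezogkubkepvoagad/: /g/ and /k/ form a stop–stop cluster, so [i] is inserted between them. /b/ and /k/ form a stop–stop cluster, so [i] is inserted between them. → [xezogikubikepvoagad].
/rabosebnane/: the rule's environment is not met; surfaces unchanged as [rabosebnane].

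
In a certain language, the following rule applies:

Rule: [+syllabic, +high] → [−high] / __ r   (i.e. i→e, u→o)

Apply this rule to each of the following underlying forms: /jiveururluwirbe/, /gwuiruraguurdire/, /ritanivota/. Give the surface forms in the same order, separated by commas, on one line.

jiveororluwerbe, gwueroraguordere, ritanivota

/jiveururluwirbe/: /u/ is a high vowel immediately before /r/, so it lowers to [o]. /u/ is a high vowel immediately before /r/, so it lowers to [o]. /i/ is a high vowel immediately before /r/, so it lowers to [e]. → [jiveororluwerbe].
/gwuiruraguurdire/: /i/ is a high vowel immediately before /r/, so it lowers to [e]. /u/ is a high vowel immediately before /r/, so it lowers to [o]. /u/ is a high vowel immediately before /r/, so it lowers to [o]. /i/ is a high vowel immediately before /r/, so it lowers to [e]. → [gwueroraguordere].
/ritanivota/: the rule's environment is not met; surfaces unchanged as [ritanivota].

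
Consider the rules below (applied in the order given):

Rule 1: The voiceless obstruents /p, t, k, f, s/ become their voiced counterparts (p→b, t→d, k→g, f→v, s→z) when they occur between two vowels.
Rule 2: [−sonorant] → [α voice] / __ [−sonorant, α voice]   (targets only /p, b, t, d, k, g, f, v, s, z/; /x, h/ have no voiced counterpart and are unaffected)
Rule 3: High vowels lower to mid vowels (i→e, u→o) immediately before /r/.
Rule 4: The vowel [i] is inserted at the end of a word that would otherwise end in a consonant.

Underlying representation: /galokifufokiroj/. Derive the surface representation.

galogivuvogeroji

Rule 1 (intervocalic voicing): /k/ is a voiceless obstruent between vowels /o/ and /i/, so it voices to [g]. /f/ is a voiceless obstruent between vowels /i/ and /u/, so it voices to [v]. /f/ is a voiceless obstruent between vowels /u/ and /o/, so it voices to [v]. /k/ is a voiceless obstruent between vowels /o/ and /i/, so it voices to [g]. /galokifufokiroj/ → galogivuvogiroj.
Rule 2 (regressive voicing assimilation): no segment meets the environment; /galogivuvogiroj/ is unchanged.
Rule 3 (pre-rhotic lowering): /i/ is a high vowel immediately before /r/, so it lowers to [e]. /galogivuvogiroj/ → galogivuvogeroj.
Rule 4 (final i-epenthesis): the form ends in the consonant /j/, so [i] is inserted word-finally. /galogivuvogeroj/ → galogivuvogeroji.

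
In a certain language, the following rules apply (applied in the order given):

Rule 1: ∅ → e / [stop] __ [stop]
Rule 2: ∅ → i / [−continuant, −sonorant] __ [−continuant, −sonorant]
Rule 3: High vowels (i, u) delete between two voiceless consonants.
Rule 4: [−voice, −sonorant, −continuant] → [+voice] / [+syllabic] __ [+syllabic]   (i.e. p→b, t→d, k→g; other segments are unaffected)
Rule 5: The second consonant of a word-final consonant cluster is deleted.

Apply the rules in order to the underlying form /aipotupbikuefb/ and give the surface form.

aibotpebiguef

Rule 1 (stop-cluster e-epenthesis): /p/ and /b/ form a stop–stop cluster, so [e] is inserted between them. /aipotupbikuefb/ → aipotupebikuefb.
Rule 2 (stop-cluster i-epenthesis): no segment meets the environment; /aipotupebikuefb/ is unchanged.
Rule 3 (high vowel syncope): /u/ is a high vowel flanked by voiceless consonants /t/ and /p/, so it deletes. /aipotupebikuefb/ → aipotpebikuefb.
Rule 4 (intervocalic voicing): /p/ is a voiceless stop between vowels /i/ and /o/, so it voices to [b]. /k/ is a voiceless stop between vowels /i/ and /u/, so it voices to [g]. /aipotpebikuefb/ → aibotpebiguefb.
Rule 5 (final cluster simplification): /b/ is the second consonant of a word-final cluster /fb/, so it deletes. /aibotpebiguefb/ → aibotpebiguef.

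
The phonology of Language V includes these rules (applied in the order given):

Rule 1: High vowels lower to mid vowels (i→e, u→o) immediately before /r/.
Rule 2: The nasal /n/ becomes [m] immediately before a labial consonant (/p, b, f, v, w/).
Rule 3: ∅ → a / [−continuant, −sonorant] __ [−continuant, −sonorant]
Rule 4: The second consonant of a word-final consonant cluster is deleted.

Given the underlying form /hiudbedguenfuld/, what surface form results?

Rule 1 (pre-rhotic lowering): no segment meets the environment; /hiudbedguenfuld/ is unchanged.
Rule 2 (nasal place assimilation): /n/ precedes the labial consonant /f/, so it assimilates in place to [m]. /hiudbedguenfuld/ → hiudbedguemfuld.
Rule 3 (stop-cluster a-epenthesis): /d/ and /b/ form a stop–stop cluster, so [a] is inserted between them. /d/ and /g/ form a stop–stop cluster, so [a] is inserted between them. /hiudbedguemfuld/ → hiudabedaguemfuld.
Rule 4 (final cluster simplification): /d/ is the second consonant of a word-final cluster /ld/, so it deletes. /hiudabedaguemfuld/ → hiudabedaguemful.

hiudabedaguemful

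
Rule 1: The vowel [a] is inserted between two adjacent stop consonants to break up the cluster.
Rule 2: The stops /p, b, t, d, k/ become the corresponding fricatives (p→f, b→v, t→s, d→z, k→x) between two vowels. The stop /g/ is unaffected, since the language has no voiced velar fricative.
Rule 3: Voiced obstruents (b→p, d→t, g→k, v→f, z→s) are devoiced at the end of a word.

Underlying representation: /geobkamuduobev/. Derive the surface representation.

geovaxamuzuovef

Rule 1 (stop-cluster a-epenthesis): /b/ and /k/ form a stop–stop cluster, so [a] is inserted between them. /geobkamuduobev/ → geobakamuduobev.
Rule 2 (intervocalic spirantization): /b/ is a stop between vowels /o/ and /a/, so it spirantizes to the fricative [v]. /k/ is a stop between vowels /a/ and /a/, so it spirantizes to the fricative [x]. /d/ is a stop between vowels /u/ and /u/, so it spirantizes to the fricative [z]. /b/ is a stop between vowels /o/ and /e/, so it spirantizes to the fricative [v]. /geobakamuduobev/ → geovaxamuzuovev.
Rule 3 (final devoicing): /v/ is a voiced obstruent in word-final position, so it devoices to [f]. /geovaxamuzuovev/ → geovaxamuzuovef.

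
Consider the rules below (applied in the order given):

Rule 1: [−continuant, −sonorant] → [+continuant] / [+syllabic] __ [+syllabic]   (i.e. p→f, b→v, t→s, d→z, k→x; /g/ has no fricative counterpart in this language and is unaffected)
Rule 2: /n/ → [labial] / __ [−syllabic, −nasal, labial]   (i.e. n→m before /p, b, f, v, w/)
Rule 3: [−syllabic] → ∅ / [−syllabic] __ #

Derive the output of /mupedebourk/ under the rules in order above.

Rule 1 (intervocalic spirantization): /p/ is a stop between vowels /u/ and /e/, so it spirantizes to the fricative [f]. /d/ is a stop between vowels /e/ and /e/, so it spirantizes to the fricative [z]. /b/ is a stop between vowels /e/ and /o/, so it spirantizes to the fricative [v]. /mupedebourk/ → mufezevourk.
Rule 2 (nasal place assimilation): no segment meets the environment; /mufezevourk/ is unchanged.
Rule 3 (final cluster simplification): /k/ is the second consonant of a word-final cluster /rk/, so it deletes. /mufezevourk/ → mufezevour.

mufezevour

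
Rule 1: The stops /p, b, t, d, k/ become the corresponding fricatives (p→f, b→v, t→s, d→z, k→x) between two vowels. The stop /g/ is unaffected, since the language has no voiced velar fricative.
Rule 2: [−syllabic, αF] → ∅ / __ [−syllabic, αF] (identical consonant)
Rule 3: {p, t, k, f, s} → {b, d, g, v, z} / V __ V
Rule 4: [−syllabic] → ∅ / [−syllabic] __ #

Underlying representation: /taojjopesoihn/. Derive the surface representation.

Rule 1 (intervocalic spirantization): /p/ is a stop between vowels /o/ and /e/, so it spirantizes to the fricative [f]. /taojjopesoihn/ → taojjofesoihn.
Rule 2 (degemination): /jj/ is a geminate; the first /j/ deletes. /taojjofesoihn/ → taojofesoihn.
Rule 3 (intervocalic voicing): /f/ is a voiceless obstruent between vowels /o/ and /e/, so it voices to [v]. /s/ is a voiceless obstruent between vowels /e/ and /o/, so it voices to [z]. /taojofesoihn/ → taojovezoihn.
Rule 4 (final cluster simplification): /n/ is the second consonant of a word-final cluster /hn/, so it deletes. /taojovezoihn/ → taojovezoih.

taojovezoih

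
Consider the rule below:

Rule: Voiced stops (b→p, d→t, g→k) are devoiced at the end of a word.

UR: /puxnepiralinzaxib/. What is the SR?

puxnepiralinzaxip

/b/ is a voiced stop in word-final position, so it devoices to [p].
Surface form: [puxnepiralinzaxip].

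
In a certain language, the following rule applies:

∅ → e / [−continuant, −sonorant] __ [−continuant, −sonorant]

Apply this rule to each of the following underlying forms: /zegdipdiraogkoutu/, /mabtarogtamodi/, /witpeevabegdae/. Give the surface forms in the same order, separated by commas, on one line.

/zegdipdiraogkoutu/: /g/ and /d/ form a stop–stop cluster, so [e] is inserted between them. /p/ and /d/ form a stop–stop cluster, so [e] is inserted between them. /g/ and /k/ form a stop–stop cluster, so [e] is inserted between them. → [zegedipediraogekoutu].
/mabtarogtamodi/: /b/ and /t/ form a stop–stop cluster, so [e] is inserted between them. /g/ and /t/ form a stop–stop cluster, so [e] is inserted between them. → [mabetarogetamodi].
/witpeevabegdae/: /t/ and /p/ form a stop–stop cluster, so [e] is inserted between them. /g/ and /d/ form a stop–stop cluster, so [e] is inserted between them. → [witepeevabegedae].

zegedipediraogekoutu, mabetarogetamodi, witepeevabegedae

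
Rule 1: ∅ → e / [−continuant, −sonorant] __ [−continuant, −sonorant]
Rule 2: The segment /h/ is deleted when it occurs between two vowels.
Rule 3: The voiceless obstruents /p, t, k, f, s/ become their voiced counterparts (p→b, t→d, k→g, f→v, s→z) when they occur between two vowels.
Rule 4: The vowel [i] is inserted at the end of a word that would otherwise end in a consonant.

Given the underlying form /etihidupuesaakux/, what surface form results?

ediidubuezaaguxi

Rule 1 (stop-cluster e-epenthesis): no segment meets the environment; /etihidupuesaakux/ is unchanged.
Rule 2 (intervocalic h-deletion): /h/ occurs between vowels /i/ and /i/, so it deletes. /etihidupuesaakux/ → etiidupuesaakux.
Rule 3 (intervocalic voicing): /t/ is a voiceless obstruent between vowels /e/ and /i/, so it voices to [d]. /p/ is a voiceless obstruent between vowels /u/ and /u/, so it voices to [b]. /s/ is a voiceless obstruent between vowels /e/ and /a/, so it voices to [z]. /k/ is a voiceless obstruent between vowels /a/ and /u/, so it voices to [g]. /etiidupuesaakux/ → ediidubuezaagux.
Rule 4 (final i-epenthesis): the form ends in the consonant /x/, so [i] is inserted word-finally. /ediidubuezaagux/ → ediidubuezaaguxi.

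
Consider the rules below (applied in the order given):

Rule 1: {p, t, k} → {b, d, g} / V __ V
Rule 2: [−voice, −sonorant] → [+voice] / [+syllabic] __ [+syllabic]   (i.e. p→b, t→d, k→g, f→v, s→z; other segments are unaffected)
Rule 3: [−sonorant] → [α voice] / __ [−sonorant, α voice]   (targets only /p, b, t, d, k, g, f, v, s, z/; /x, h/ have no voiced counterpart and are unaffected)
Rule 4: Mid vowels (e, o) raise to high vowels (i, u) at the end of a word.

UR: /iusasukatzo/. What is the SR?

Rule 1 (intervocalic voicing): /k/ is a voiceless stop between vowels /u/ and /a/, so it voices to [g]. /iusasukatzo/ → iusasugatzo.
Rule 2 (intervocalic voicing): /s/ is a voiceless obstruent between vowels /u/ and /a/, so it voices to [z]. /s/ is a voiceless obstruent between vowels /a/ and /u/, so it voices to [z]. /iusasugatzo/ → iuzazugatzo.
Rule 3 (regressive voicing assimilation): /t/ precedes the voiced obstruent /z/, so it voices to [d] by assimilation. /iuzazugatzo/ → iuzazugadzo.
Rule 4 (final vowel raising): /o/ is a mid vowel in word-final position, so it raises to [u]. /iuzazugadzo/ → iuzazugadzu.

iuzazugadzu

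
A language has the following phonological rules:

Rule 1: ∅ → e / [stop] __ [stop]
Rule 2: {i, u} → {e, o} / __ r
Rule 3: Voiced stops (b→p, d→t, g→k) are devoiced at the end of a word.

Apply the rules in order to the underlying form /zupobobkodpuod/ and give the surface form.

zupobobekodepuot

Rule 1 (stop-cluster e-epenthesis): /b/ and /k/ form a stop–stop cluster, so [e] is inserted between them. /d/ and /p/ form a stop–stop cluster, so [e] is inserted between them. /zupobobkodpuod/ → zupobobekodepuod.
Rule 2 (pre-rhotic lowering): no segment meets the environment; /zupobobekodepuod/ is unchanged.
Rule 3 (final devoicing): /d/ is a voiced stop in word-final position, so it devoices to [t]. /zupobobekodepuod/ → zupobobekodepuot.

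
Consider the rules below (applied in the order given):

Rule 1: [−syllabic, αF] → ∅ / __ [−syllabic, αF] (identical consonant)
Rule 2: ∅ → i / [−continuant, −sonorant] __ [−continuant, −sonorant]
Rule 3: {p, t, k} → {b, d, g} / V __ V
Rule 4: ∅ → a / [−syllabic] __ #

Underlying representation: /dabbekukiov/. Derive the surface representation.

dabegugiova

Rule 1 (degemination): /bb/ is a geminate; the first /b/ deletes. /dabbekukiov/ → dabekukiov.
Rule 2 (stop-cluster i-epenthesis): no segment meets the environment; /dabekukiov/ is unchanged.
Rule 3 (intervocalic voicing): /k/ is a voiceless stop between vowels /e/ and /u/, so it voices to [g]. /k/ is a voiceless stop between vowels /u/ and /i/, so it voices to [g]. /dabekukiov/ → dabegugiov.
Rule 4 (final a-epenthesis): the form ends in the consonant /v/, so [a] is inserted word-finally. /dabegugiov/ → dabegugiova.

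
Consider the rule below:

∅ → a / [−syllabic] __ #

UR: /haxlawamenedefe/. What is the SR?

No segment of /haxlawamenedefe/ meets the structural description of the rule, so the form surfaces unchanged.

haxlawamenedefe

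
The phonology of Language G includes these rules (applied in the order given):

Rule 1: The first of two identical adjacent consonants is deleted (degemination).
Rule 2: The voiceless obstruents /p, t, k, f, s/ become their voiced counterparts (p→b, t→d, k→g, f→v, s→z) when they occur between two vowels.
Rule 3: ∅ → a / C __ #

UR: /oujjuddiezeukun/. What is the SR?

Rule 1 (degemination): /jj/ is a geminate; the first /j/ deletes. /dd/ is a geminate; the first /d/ deletes. /oujjuddiezeukun/ → oujudiezeukun.
Rule 2 (intervocalic voicing): /k/ is a voiceless obstruent between vowels /u/ and /u/, so it voices to [g]. /oujudiezeukun/ → oujudiezeugun.
Rule 3 (final a-epenthesis): the form ends in the consonant /n/, so [a] is inserted word-finally. /oujudiezeugun/ → oujudiezeuguna.

oujudiezeuguna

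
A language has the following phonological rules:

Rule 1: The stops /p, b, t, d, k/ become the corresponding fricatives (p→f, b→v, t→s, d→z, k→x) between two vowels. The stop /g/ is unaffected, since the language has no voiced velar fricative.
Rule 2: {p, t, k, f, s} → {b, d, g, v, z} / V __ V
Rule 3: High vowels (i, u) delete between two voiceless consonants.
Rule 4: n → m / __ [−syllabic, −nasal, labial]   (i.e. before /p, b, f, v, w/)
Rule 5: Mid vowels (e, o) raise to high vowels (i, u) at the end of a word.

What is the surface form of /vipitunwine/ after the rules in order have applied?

vivizumwini

Rule 1 (intervocalic spirantization): /p/ is a stop between vowels /i/ and /i/, so it spirantizes to the fricative [f]. /t/ is a stop between vowels /i/ and /u/, so it spirantizes to the fricative [s]. /vipitunwine/ → vifisunwine.
Rule 2 (intervocalic voicing): /f/ is a voiceless obstruent between vowels /i/ and /i/, so it voices to [v]. /s/ is a voiceless obstruent between vowels /i/ and /u/, so it voices to [z]. /vifisunwine/ → vivizunwine.
Rule 3 (high vowel syncope): no segment meets the environment; /vivizunwine/ is unchanged.
Rule 4 (nasal place assimilation): /n/ precedes the labial consonant /w/, so it assimilates in place to [m]. /vivizunwine/ → vivizumwine.
Rule 5 (final vowel raising): /e/ is a mid vowel in word-final position, so it raises to [i]. /vivizumwine/ → vivizumwini.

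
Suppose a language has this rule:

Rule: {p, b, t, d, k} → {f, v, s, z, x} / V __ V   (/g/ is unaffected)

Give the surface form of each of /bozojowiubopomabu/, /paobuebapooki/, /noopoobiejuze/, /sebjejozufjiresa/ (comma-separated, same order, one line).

bozojowiuvofomavu, paovuevafooxi, noofooviejuze, sebjejozufjiresa

/bozojowiubopomabu/: /b/ is a stop between vowels /u/ and /o/, so it spirantizes to the fricative [v]. /p/ is a stop between vowels /o/ and /o/, so it spirantizes to the fricative [f]. /b/ is a stop between vowels /a/ and /u/, so it spirantizes to the fricative [v]. → [bozojowiuvofomavu].
/paobuebapooki/: /b/ is a stop between vowels /o/ and /u/, so it spirantizes to the fricative [v]. /b/ is a stop between vowels /e/ and /a/, so it spirantizes to the fricative [v]. /p/ is a stop between vowels /a/ and /o/, so it spirantizes to the fricative [f]. /k/ is a stop between vowels /o/ and /i/, so it spirantizes to the fricative [x]. → [paovuevafooxi].
/noopoobiejuze/: /p/ is a stop between vowels /o/ and /o/, so it spirantizes to the fricative [f]. /b/ is a stop between vowels /o/ and /i/, so it spirantizes to the fricative [v]. → [noofooviejuze].
/sebjejozufjiresa/: the rule's environment is not met; surfaces unchanged as [sebjejozufjiresa].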